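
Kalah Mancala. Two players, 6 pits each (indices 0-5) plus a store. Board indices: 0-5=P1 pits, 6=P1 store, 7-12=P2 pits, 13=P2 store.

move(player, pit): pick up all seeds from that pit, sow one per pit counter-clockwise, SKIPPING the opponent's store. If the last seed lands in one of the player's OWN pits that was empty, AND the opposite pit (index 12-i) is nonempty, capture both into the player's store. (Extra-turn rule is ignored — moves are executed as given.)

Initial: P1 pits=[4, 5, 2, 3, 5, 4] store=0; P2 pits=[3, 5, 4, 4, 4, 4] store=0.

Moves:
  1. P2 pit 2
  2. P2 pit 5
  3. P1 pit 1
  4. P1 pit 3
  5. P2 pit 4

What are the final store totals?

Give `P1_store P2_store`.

Move 1: P2 pit2 -> P1=[4,5,2,3,5,4](0) P2=[3,5,0,5,5,5](1)
Move 2: P2 pit5 -> P1=[5,6,3,4,5,4](0) P2=[3,5,0,5,5,0](2)
Move 3: P1 pit1 -> P1=[5,0,4,5,6,5](1) P2=[4,5,0,5,5,0](2)
Move 4: P1 pit3 -> P1=[5,0,4,0,7,6](2) P2=[5,6,0,5,5,0](2)
Move 5: P2 pit4 -> P1=[6,1,5,0,7,6](2) P2=[5,6,0,5,0,1](3)

Answer: 2 3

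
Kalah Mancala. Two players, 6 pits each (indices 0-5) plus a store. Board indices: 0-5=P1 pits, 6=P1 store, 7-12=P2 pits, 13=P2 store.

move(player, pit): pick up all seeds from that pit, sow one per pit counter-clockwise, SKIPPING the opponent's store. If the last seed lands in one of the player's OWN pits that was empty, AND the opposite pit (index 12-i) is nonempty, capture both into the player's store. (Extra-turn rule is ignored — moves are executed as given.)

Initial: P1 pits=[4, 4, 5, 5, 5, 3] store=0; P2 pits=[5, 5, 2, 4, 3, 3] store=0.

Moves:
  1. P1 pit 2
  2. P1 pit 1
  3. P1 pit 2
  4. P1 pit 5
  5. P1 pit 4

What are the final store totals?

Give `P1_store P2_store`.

Answer: 3 0

Derivation:
Move 1: P1 pit2 -> P1=[4,4,0,6,6,4](1) P2=[6,5,2,4,3,3](0)
Move 2: P1 pit1 -> P1=[4,0,1,7,7,5](1) P2=[6,5,2,4,3,3](0)
Move 3: P1 pit2 -> P1=[4,0,0,8,7,5](1) P2=[6,5,2,4,3,3](0)
Move 4: P1 pit5 -> P1=[4,0,0,8,7,0](2) P2=[7,6,3,5,3,3](0)
Move 5: P1 pit4 -> P1=[4,0,0,8,0,1](3) P2=[8,7,4,6,4,3](0)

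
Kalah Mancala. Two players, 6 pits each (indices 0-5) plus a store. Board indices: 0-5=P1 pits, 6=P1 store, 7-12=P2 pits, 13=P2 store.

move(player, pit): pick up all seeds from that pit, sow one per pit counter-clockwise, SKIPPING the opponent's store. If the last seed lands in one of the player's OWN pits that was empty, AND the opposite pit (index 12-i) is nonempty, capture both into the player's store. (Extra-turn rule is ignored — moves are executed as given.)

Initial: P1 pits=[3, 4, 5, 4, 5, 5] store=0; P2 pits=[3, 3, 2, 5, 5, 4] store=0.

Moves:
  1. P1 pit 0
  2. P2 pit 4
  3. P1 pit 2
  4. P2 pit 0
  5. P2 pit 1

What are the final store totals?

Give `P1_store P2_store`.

Answer: 1 9

Derivation:
Move 1: P1 pit0 -> P1=[0,5,6,5,5,5](0) P2=[3,3,2,5,5,4](0)
Move 2: P2 pit4 -> P1=[1,6,7,5,5,5](0) P2=[3,3,2,5,0,5](1)
Move 3: P1 pit2 -> P1=[1,6,0,6,6,6](1) P2=[4,4,3,5,0,5](1)
Move 4: P2 pit0 -> P1=[1,0,0,6,6,6](1) P2=[0,5,4,6,0,5](8)
Move 5: P2 pit1 -> P1=[1,0,0,6,6,6](1) P2=[0,0,5,7,1,6](9)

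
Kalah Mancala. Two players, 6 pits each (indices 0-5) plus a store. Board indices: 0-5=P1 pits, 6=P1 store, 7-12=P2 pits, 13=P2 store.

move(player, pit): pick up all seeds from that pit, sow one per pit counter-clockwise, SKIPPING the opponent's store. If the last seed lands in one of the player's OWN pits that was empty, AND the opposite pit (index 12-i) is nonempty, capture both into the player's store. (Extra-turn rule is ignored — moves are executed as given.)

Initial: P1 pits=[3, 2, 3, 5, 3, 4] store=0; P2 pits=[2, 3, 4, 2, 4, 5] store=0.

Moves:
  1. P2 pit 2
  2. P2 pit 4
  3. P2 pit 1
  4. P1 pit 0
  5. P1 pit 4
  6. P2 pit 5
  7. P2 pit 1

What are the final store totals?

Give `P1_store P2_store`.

Answer: 1 7

Derivation:
Move 1: P2 pit2 -> P1=[3,2,3,5,3,4](0) P2=[2,3,0,3,5,6](1)
Move 2: P2 pit4 -> P1=[4,3,4,5,3,4](0) P2=[2,3,0,3,0,7](2)
Move 3: P2 pit1 -> P1=[4,0,4,5,3,4](0) P2=[2,0,1,4,0,7](6)
Move 4: P1 pit0 -> P1=[0,1,5,6,4,4](0) P2=[2,0,1,4,0,7](6)
Move 5: P1 pit4 -> P1=[0,1,5,6,0,5](1) P2=[3,1,1,4,0,7](6)
Move 6: P2 pit5 -> P1=[1,2,6,7,1,6](1) P2=[3,1,1,4,0,0](7)
Move 7: P2 pit1 -> P1=[1,2,6,7,1,6](1) P2=[3,0,2,4,0,0](7)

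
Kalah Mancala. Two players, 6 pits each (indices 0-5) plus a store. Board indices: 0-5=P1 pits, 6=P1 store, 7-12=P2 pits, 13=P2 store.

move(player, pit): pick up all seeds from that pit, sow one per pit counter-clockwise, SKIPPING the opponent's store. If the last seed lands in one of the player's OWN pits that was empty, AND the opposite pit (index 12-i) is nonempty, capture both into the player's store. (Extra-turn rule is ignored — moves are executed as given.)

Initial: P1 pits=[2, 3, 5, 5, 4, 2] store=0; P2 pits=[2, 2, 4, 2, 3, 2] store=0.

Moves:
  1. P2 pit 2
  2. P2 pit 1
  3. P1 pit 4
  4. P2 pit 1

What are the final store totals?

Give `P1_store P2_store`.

Answer: 1 1

Derivation:
Move 1: P2 pit2 -> P1=[2,3,5,5,4,2](0) P2=[2,2,0,3,4,3](1)
Move 2: P2 pit1 -> P1=[2,3,5,5,4,2](0) P2=[2,0,1,4,4,3](1)
Move 3: P1 pit4 -> P1=[2,3,5,5,0,3](1) P2=[3,1,1,4,4,3](1)
Move 4: P2 pit1 -> P1=[2,3,5,5,0,3](1) P2=[3,0,2,4,4,3](1)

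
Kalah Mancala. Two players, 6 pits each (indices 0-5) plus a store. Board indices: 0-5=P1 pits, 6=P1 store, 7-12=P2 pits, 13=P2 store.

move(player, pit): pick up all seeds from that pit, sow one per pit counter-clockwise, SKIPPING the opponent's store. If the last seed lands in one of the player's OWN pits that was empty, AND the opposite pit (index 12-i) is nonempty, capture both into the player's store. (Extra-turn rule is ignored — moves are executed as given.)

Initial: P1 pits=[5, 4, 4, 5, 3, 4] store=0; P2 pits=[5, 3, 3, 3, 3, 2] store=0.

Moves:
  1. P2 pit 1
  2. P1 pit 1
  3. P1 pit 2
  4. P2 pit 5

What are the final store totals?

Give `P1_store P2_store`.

Answer: 1 1

Derivation:
Move 1: P2 pit1 -> P1=[5,4,4,5,3,4](0) P2=[5,0,4,4,4,2](0)
Move 2: P1 pit1 -> P1=[5,0,5,6,4,5](0) P2=[5,0,4,4,4,2](0)
Move 3: P1 pit2 -> P1=[5,0,0,7,5,6](1) P2=[6,0,4,4,4,2](0)
Move 4: P2 pit5 -> P1=[6,0,0,7,5,6](1) P2=[6,0,4,4,4,0](1)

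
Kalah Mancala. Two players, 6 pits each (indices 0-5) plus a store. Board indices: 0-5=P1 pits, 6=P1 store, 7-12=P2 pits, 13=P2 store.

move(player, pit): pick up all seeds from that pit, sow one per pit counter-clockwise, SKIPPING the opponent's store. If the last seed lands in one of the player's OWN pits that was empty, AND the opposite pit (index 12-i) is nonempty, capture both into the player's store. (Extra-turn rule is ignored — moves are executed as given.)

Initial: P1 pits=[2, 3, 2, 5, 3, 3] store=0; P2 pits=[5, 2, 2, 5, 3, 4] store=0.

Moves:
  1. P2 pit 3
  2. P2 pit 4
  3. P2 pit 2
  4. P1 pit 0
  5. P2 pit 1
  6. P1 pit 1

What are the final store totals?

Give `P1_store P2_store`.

Answer: 0 8

Derivation:
Move 1: P2 pit3 -> P1=[3,4,2,5,3,3](0) P2=[5,2,2,0,4,5](1)
Move 2: P2 pit4 -> P1=[4,5,2,5,3,3](0) P2=[5,2,2,0,0,6](2)
Move 3: P2 pit2 -> P1=[4,0,2,5,3,3](0) P2=[5,2,0,1,0,6](8)
Move 4: P1 pit0 -> P1=[0,1,3,6,4,3](0) P2=[5,2,0,1,0,6](8)
Move 5: P2 pit1 -> P1=[0,1,3,6,4,3](0) P2=[5,0,1,2,0,6](8)
Move 6: P1 pit1 -> P1=[0,0,4,6,4,3](0) P2=[5,0,1,2,0,6](8)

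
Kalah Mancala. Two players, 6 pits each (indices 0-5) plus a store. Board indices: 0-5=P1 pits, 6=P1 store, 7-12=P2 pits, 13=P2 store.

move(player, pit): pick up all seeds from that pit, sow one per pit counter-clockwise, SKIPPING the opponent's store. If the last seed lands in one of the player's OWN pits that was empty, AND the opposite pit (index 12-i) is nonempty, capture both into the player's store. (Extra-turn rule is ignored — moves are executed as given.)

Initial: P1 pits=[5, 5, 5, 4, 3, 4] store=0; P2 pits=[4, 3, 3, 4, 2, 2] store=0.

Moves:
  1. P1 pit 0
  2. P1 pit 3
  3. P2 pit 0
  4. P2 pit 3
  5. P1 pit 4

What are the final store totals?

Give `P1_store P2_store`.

Answer: 2 1

Derivation:
Move 1: P1 pit0 -> P1=[0,6,6,5,4,5](0) P2=[4,3,3,4,2,2](0)
Move 2: P1 pit3 -> P1=[0,6,6,0,5,6](1) P2=[5,4,3,4,2,2](0)
Move 3: P2 pit0 -> P1=[0,6,6,0,5,6](1) P2=[0,5,4,5,3,3](0)
Move 4: P2 pit3 -> P1=[1,7,6,0,5,6](1) P2=[0,5,4,0,4,4](1)
Move 5: P1 pit4 -> P1=[1,7,6,0,0,7](2) P2=[1,6,5,0,4,4](1)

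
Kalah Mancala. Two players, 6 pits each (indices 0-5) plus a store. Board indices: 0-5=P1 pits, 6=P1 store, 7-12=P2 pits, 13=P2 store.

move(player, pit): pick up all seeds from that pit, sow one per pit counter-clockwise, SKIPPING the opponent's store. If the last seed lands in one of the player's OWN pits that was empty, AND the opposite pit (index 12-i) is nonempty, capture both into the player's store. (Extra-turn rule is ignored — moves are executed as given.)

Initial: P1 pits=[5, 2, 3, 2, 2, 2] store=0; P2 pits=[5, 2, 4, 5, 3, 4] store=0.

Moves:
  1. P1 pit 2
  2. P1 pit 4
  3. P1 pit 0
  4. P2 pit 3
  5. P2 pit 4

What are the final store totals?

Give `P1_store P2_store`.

Answer: 1 2

Derivation:
Move 1: P1 pit2 -> P1=[5,2,0,3,3,3](0) P2=[5,2,4,5,3,4](0)
Move 2: P1 pit4 -> P1=[5,2,0,3,0,4](1) P2=[6,2,4,5,3,4](0)
Move 3: P1 pit0 -> P1=[0,3,1,4,1,5](1) P2=[6,2,4,5,3,4](0)
Move 4: P2 pit3 -> P1=[1,4,1,4,1,5](1) P2=[6,2,4,0,4,5](1)
Move 5: P2 pit4 -> P1=[2,5,1,4,1,5](1) P2=[6,2,4,0,0,6](2)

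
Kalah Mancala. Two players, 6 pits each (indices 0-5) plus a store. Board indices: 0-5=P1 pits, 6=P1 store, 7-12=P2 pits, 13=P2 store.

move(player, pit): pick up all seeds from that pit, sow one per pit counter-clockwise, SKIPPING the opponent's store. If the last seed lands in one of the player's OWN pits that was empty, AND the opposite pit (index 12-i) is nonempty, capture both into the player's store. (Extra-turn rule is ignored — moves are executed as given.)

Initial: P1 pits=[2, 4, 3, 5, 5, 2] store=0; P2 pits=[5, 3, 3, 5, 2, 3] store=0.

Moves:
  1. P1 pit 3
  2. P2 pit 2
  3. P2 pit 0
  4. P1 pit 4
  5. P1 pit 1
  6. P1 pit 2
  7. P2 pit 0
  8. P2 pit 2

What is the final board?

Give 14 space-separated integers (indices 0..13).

Answer: 2 0 0 2 2 6 3 0 7 0 9 5 5 1

Derivation:
Move 1: P1 pit3 -> P1=[2,4,3,0,6,3](1) P2=[6,4,3,5,2,3](0)
Move 2: P2 pit2 -> P1=[2,4,3,0,6,3](1) P2=[6,4,0,6,3,4](0)
Move 3: P2 pit0 -> P1=[2,4,3,0,6,3](1) P2=[0,5,1,7,4,5](1)
Move 4: P1 pit4 -> P1=[2,4,3,0,0,4](2) P2=[1,6,2,8,4,5](1)
Move 5: P1 pit1 -> P1=[2,0,4,1,1,5](2) P2=[1,6,2,8,4,5](1)
Move 6: P1 pit2 -> P1=[2,0,0,2,2,6](3) P2=[1,6,2,8,4,5](1)
Move 7: P2 pit0 -> P1=[2,0,0,2,2,6](3) P2=[0,7,2,8,4,5](1)
Move 8: P2 pit2 -> P1=[2,0,0,2,2,6](3) P2=[0,7,0,9,5,5](1)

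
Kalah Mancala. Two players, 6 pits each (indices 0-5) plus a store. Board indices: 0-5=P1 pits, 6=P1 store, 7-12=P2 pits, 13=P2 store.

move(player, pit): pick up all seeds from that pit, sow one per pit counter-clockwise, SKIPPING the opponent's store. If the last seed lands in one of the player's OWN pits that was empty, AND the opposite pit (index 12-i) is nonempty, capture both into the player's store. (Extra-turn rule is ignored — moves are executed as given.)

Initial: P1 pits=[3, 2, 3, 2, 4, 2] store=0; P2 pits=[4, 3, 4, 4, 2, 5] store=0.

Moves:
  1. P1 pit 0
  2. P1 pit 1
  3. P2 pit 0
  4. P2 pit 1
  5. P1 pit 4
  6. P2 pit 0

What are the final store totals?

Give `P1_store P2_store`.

Answer: 1 0

Derivation:
Move 1: P1 pit0 -> P1=[0,3,4,3,4,2](0) P2=[4,3,4,4,2,5](0)
Move 2: P1 pit1 -> P1=[0,0,5,4,5,2](0) P2=[4,3,4,4,2,5](0)
Move 3: P2 pit0 -> P1=[0,0,5,4,5,2](0) P2=[0,4,5,5,3,5](0)
Move 4: P2 pit1 -> P1=[0,0,5,4,5,2](0) P2=[0,0,6,6,4,6](0)
Move 5: P1 pit4 -> P1=[0,0,5,4,0,3](1) P2=[1,1,7,6,4,6](0)
Move 6: P2 pit0 -> P1=[0,0,5,4,0,3](1) P2=[0,2,7,6,4,6](0)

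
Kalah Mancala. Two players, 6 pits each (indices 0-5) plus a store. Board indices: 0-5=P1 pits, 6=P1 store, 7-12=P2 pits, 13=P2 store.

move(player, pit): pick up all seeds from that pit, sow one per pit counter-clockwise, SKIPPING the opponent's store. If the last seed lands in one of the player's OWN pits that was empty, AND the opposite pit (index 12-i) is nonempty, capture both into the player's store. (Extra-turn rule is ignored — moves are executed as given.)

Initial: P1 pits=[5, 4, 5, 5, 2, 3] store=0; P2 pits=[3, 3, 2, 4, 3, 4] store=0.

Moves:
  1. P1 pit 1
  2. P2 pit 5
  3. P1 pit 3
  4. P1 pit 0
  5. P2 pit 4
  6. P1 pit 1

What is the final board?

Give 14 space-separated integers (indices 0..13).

Move 1: P1 pit1 -> P1=[5,0,6,6,3,4](0) P2=[3,3,2,4,3,4](0)
Move 2: P2 pit5 -> P1=[6,1,7,6,3,4](0) P2=[3,3,2,4,3,0](1)
Move 3: P1 pit3 -> P1=[6,1,7,0,4,5](1) P2=[4,4,3,4,3,0](1)
Move 4: P1 pit0 -> P1=[0,2,8,1,5,6](2) P2=[4,4,3,4,3,0](1)
Move 5: P2 pit4 -> P1=[1,2,8,1,5,6](2) P2=[4,4,3,4,0,1](2)
Move 6: P1 pit1 -> P1=[1,0,9,2,5,6](2) P2=[4,4,3,4,0,1](2)

Answer: 1 0 9 2 5 6 2 4 4 3 4 0 1 2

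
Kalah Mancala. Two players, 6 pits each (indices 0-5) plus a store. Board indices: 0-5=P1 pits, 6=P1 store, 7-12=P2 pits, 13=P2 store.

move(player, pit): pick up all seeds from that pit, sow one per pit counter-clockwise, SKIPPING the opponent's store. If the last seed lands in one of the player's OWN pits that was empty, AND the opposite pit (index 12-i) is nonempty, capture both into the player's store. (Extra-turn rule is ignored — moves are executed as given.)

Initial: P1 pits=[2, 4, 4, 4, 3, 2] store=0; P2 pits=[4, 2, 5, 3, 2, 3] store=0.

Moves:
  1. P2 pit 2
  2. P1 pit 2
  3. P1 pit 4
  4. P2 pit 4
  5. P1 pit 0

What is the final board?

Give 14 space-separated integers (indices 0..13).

Answer: 0 5 1 6 0 4 6 5 0 0 4 0 5 2

Derivation:
Move 1: P2 pit2 -> P1=[3,4,4,4,3,2](0) P2=[4,2,0,4,3,4](1)
Move 2: P1 pit2 -> P1=[3,4,0,5,4,3](1) P2=[4,2,0,4,3,4](1)
Move 3: P1 pit4 -> P1=[3,4,0,5,0,4](2) P2=[5,3,0,4,3,4](1)
Move 4: P2 pit4 -> P1=[4,4,0,5,0,4](2) P2=[5,3,0,4,0,5](2)
Move 5: P1 pit0 -> P1=[0,5,1,6,0,4](6) P2=[5,0,0,4,0,5](2)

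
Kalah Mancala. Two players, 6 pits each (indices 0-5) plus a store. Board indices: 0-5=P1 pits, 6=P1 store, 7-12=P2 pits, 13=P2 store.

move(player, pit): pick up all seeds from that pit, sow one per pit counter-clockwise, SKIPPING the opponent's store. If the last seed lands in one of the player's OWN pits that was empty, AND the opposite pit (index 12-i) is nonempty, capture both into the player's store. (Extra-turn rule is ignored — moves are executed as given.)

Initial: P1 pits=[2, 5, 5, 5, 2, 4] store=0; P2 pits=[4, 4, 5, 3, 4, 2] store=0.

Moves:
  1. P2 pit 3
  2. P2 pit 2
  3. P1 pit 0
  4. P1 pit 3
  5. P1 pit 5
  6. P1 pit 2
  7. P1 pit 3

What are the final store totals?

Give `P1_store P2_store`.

Move 1: P2 pit3 -> P1=[2,5,5,5,2,4](0) P2=[4,4,5,0,5,3](1)
Move 2: P2 pit2 -> P1=[3,5,5,5,2,4](0) P2=[4,4,0,1,6,4](2)
Move 3: P1 pit0 -> P1=[0,6,6,6,2,4](0) P2=[4,4,0,1,6,4](2)
Move 4: P1 pit3 -> P1=[0,6,6,0,3,5](1) P2=[5,5,1,1,6,4](2)
Move 5: P1 pit5 -> P1=[0,6,6,0,3,0](2) P2=[6,6,2,2,6,4](2)
Move 6: P1 pit2 -> P1=[0,6,0,1,4,1](3) P2=[7,7,2,2,6,4](2)
Move 7: P1 pit3 -> P1=[0,6,0,0,5,1](3) P2=[7,7,2,2,6,4](2)

Answer: 3 2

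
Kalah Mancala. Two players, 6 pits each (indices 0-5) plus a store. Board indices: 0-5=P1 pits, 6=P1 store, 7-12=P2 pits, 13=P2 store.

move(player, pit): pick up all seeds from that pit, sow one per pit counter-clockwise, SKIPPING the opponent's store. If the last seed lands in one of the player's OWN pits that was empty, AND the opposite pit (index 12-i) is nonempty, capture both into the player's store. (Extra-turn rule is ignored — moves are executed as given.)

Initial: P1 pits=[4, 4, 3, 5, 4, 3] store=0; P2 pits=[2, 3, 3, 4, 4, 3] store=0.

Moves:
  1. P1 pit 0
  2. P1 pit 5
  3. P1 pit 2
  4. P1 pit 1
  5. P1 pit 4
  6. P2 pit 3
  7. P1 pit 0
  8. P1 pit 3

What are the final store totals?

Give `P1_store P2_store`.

Answer: 5 1

Derivation:
Move 1: P1 pit0 -> P1=[0,5,4,6,5,3](0) P2=[2,3,3,4,4,3](0)
Move 2: P1 pit5 -> P1=[0,5,4,6,5,0](1) P2=[3,4,3,4,4,3](0)
Move 3: P1 pit2 -> P1=[0,5,0,7,6,1](2) P2=[3,4,3,4,4,3](0)
Move 4: P1 pit1 -> P1=[0,0,1,8,7,2](3) P2=[3,4,3,4,4,3](0)
Move 5: P1 pit4 -> P1=[0,0,1,8,0,3](4) P2=[4,5,4,5,5,3](0)
Move 6: P2 pit3 -> P1=[1,1,1,8,0,3](4) P2=[4,5,4,0,6,4](1)
Move 7: P1 pit0 -> P1=[0,2,1,8,0,3](4) P2=[4,5,4,0,6,4](1)
Move 8: P1 pit3 -> P1=[0,2,1,0,1,4](5) P2=[5,6,5,1,7,4](1)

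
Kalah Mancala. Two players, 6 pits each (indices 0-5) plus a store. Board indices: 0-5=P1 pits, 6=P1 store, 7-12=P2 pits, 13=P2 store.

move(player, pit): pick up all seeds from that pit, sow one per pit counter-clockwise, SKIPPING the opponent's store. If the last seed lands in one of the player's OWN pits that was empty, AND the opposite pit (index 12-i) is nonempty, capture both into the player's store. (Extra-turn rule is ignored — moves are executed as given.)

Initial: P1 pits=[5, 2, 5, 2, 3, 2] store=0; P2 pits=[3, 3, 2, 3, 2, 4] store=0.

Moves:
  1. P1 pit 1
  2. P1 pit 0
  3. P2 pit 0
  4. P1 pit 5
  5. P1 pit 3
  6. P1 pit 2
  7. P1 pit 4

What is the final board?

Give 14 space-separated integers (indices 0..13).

Move 1: P1 pit1 -> P1=[5,0,6,3,3,2](0) P2=[3,3,2,3,2,4](0)
Move 2: P1 pit0 -> P1=[0,1,7,4,4,3](0) P2=[3,3,2,3,2,4](0)
Move 3: P2 pit0 -> P1=[0,1,7,4,4,3](0) P2=[0,4,3,4,2,4](0)
Move 4: P1 pit5 -> P1=[0,1,7,4,4,0](1) P2=[1,5,3,4,2,4](0)
Move 5: P1 pit3 -> P1=[0,1,7,0,5,1](2) P2=[2,5,3,4,2,4](0)
Move 6: P1 pit2 -> P1=[0,1,0,1,6,2](3) P2=[3,6,4,4,2,4](0)
Move 7: P1 pit4 -> P1=[0,1,0,1,0,3](4) P2=[4,7,5,5,2,4](0)

Answer: 0 1 0 1 0 3 4 4 7 5 5 2 4 0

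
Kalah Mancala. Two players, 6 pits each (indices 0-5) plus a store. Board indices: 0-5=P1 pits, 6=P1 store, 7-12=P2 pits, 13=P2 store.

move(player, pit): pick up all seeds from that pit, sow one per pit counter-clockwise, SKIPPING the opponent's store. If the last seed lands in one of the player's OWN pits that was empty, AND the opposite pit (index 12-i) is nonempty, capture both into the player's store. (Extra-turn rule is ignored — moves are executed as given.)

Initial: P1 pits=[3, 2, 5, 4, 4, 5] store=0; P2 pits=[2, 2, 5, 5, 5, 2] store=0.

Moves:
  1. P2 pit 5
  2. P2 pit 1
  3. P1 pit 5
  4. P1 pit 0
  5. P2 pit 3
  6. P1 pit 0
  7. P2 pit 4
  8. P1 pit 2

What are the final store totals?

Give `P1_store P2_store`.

Move 1: P2 pit5 -> P1=[4,2,5,4,4,5](0) P2=[2,2,5,5,5,0](1)
Move 2: P2 pit1 -> P1=[4,2,5,4,4,5](0) P2=[2,0,6,6,5,0](1)
Move 3: P1 pit5 -> P1=[4,2,5,4,4,0](1) P2=[3,1,7,7,5,0](1)
Move 4: P1 pit0 -> P1=[0,3,6,5,5,0](1) P2=[3,1,7,7,5,0](1)
Move 5: P2 pit3 -> P1=[1,4,7,6,5,0](1) P2=[3,1,7,0,6,1](2)
Move 6: P1 pit0 -> P1=[0,5,7,6,5,0](1) P2=[3,1,7,0,6,1](2)
Move 7: P2 pit4 -> P1=[1,6,8,7,5,0](1) P2=[3,1,7,0,0,2](3)
Move 8: P1 pit2 -> P1=[1,6,0,8,6,1](2) P2=[4,2,8,1,0,2](3)

Answer: 2 3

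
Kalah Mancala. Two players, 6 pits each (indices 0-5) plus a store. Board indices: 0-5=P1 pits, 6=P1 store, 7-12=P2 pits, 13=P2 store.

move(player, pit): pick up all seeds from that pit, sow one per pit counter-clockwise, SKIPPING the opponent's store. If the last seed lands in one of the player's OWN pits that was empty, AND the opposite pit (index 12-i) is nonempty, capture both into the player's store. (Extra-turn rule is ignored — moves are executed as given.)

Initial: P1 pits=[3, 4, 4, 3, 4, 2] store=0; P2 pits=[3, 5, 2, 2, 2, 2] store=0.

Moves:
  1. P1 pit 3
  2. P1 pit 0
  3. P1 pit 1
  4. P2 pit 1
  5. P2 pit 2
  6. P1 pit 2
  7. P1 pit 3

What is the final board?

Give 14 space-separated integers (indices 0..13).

Answer: 0 0 0 0 8 6 6 4 1 0 4 3 3 1

Derivation:
Move 1: P1 pit3 -> P1=[3,4,4,0,5,3](1) P2=[3,5,2,2,2,2](0)
Move 2: P1 pit0 -> P1=[0,5,5,0,5,3](4) P2=[3,5,0,2,2,2](0)
Move 3: P1 pit1 -> P1=[0,0,6,1,6,4](5) P2=[3,5,0,2,2,2](0)
Move 4: P2 pit1 -> P1=[0,0,6,1,6,4](5) P2=[3,0,1,3,3,3](1)
Move 5: P2 pit2 -> P1=[0,0,6,1,6,4](5) P2=[3,0,0,4,3,3](1)
Move 6: P1 pit2 -> P1=[0,0,0,2,7,5](6) P2=[4,1,0,4,3,3](1)
Move 7: P1 pit3 -> P1=[0,0,0,0,8,6](6) P2=[4,1,0,4,3,3](1)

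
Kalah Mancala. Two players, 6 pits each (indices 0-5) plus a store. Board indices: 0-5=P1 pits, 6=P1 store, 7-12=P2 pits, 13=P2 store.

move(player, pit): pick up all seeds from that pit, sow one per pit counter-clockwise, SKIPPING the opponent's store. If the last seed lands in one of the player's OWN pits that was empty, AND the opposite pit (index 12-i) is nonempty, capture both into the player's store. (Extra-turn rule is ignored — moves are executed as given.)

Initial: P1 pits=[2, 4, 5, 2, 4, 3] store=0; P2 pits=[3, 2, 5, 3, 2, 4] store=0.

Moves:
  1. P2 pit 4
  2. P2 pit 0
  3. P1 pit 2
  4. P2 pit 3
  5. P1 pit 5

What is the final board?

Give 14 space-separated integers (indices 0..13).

Answer: 3 4 0 3 5 0 2 2 4 7 0 1 6 2

Derivation:
Move 1: P2 pit4 -> P1=[2,4,5,2,4,3](0) P2=[3,2,5,3,0,5](1)
Move 2: P2 pit0 -> P1=[2,4,5,2,4,3](0) P2=[0,3,6,4,0,5](1)
Move 3: P1 pit2 -> P1=[2,4,0,3,5,4](1) P2=[1,3,6,4,0,5](1)
Move 4: P2 pit3 -> P1=[3,4,0,3,5,4](1) P2=[1,3,6,0,1,6](2)
Move 5: P1 pit5 -> P1=[3,4,0,3,5,0](2) P2=[2,4,7,0,1,6](2)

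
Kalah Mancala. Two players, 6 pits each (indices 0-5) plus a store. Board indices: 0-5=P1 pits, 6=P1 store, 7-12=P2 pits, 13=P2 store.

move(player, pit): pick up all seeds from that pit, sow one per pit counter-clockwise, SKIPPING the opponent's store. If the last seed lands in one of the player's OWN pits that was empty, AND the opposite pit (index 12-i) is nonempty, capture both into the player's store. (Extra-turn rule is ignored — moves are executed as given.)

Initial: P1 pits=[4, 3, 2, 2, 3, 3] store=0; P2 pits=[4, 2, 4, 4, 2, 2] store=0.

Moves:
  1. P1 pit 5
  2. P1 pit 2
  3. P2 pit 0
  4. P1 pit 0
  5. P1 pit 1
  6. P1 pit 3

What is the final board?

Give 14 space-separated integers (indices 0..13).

Answer: 0 0 2 0 7 2 2 1 5 5 5 3 3 0

Derivation:
Move 1: P1 pit5 -> P1=[4,3,2,2,3,0](1) P2=[5,3,4,4,2,2](0)
Move 2: P1 pit2 -> P1=[4,3,0,3,4,0](1) P2=[5,3,4,4,2,2](0)
Move 3: P2 pit0 -> P1=[4,3,0,3,4,0](1) P2=[0,4,5,5,3,3](0)
Move 4: P1 pit0 -> P1=[0,4,1,4,5,0](1) P2=[0,4,5,5,3,3](0)
Move 5: P1 pit1 -> P1=[0,0,2,5,6,1](1) P2=[0,4,5,5,3,3](0)
Move 6: P1 pit3 -> P1=[0,0,2,0,7,2](2) P2=[1,5,5,5,3,3](0)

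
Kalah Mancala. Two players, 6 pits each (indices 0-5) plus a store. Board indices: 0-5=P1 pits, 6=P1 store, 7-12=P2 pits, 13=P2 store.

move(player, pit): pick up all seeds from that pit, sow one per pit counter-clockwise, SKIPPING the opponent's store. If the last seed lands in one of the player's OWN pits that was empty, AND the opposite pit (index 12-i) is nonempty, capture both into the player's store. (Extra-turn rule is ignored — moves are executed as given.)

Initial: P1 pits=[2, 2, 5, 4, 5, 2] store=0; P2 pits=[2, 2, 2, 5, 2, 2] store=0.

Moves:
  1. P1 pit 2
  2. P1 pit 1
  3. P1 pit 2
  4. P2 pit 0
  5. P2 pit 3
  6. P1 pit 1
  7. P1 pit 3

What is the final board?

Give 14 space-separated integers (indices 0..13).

Move 1: P1 pit2 -> P1=[2,2,0,5,6,3](1) P2=[3,2,2,5,2,2](0)
Move 2: P1 pit1 -> P1=[2,0,1,6,6,3](1) P2=[3,2,2,5,2,2](0)
Move 3: P1 pit2 -> P1=[2,0,0,7,6,3](1) P2=[3,2,2,5,2,2](0)
Move 4: P2 pit0 -> P1=[2,0,0,7,6,3](1) P2=[0,3,3,6,2,2](0)
Move 5: P2 pit3 -> P1=[3,1,1,7,6,3](1) P2=[0,3,3,0,3,3](1)
Move 6: P1 pit1 -> P1=[3,0,2,7,6,3](1) P2=[0,3,3,0,3,3](1)
Move 7: P1 pit3 -> P1=[3,0,2,0,7,4](2) P2=[1,4,4,1,3,3](1)

Answer: 3 0 2 0 7 4 2 1 4 4 1 3 3 1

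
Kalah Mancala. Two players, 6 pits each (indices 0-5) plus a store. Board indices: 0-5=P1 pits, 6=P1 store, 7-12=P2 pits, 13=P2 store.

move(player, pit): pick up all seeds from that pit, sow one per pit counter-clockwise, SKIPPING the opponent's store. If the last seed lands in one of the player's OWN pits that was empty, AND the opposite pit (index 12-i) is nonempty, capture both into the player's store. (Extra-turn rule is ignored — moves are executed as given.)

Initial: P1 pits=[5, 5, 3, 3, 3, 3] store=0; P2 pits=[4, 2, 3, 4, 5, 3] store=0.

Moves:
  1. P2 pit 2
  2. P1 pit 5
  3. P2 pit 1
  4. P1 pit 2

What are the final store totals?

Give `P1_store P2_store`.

Move 1: P2 pit2 -> P1=[5,5,3,3,3,3](0) P2=[4,2,0,5,6,4](0)
Move 2: P1 pit5 -> P1=[5,5,3,3,3,0](1) P2=[5,3,0,5,6,4](0)
Move 3: P2 pit1 -> P1=[5,5,3,3,3,0](1) P2=[5,0,1,6,7,4](0)
Move 4: P1 pit2 -> P1=[5,5,0,4,4,0](7) P2=[0,0,1,6,7,4](0)

Answer: 7 0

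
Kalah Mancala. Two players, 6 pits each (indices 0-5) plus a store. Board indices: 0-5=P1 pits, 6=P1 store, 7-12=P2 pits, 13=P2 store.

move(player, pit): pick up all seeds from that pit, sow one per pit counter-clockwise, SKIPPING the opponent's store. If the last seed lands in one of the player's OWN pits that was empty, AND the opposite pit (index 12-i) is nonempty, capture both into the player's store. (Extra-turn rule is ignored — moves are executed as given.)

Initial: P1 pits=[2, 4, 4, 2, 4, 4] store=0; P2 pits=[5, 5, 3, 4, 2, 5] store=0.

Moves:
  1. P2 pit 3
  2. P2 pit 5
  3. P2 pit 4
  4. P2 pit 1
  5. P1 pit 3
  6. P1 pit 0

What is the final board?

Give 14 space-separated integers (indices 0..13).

Answer: 0 6 6 1 7 6 1 5 0 4 1 1 2 4

Derivation:
Move 1: P2 pit3 -> P1=[3,4,4,2,4,4](0) P2=[5,5,3,0,3,6](1)
Move 2: P2 pit5 -> P1=[4,5,5,3,5,4](0) P2=[5,5,3,0,3,0](2)
Move 3: P2 pit4 -> P1=[5,5,5,3,5,4](0) P2=[5,5,3,0,0,1](3)
Move 4: P2 pit1 -> P1=[5,5,5,3,5,4](0) P2=[5,0,4,1,1,2](4)
Move 5: P1 pit3 -> P1=[5,5,5,0,6,5](1) P2=[5,0,4,1,1,2](4)
Move 6: P1 pit0 -> P1=[0,6,6,1,7,6](1) P2=[5,0,4,1,1,2](4)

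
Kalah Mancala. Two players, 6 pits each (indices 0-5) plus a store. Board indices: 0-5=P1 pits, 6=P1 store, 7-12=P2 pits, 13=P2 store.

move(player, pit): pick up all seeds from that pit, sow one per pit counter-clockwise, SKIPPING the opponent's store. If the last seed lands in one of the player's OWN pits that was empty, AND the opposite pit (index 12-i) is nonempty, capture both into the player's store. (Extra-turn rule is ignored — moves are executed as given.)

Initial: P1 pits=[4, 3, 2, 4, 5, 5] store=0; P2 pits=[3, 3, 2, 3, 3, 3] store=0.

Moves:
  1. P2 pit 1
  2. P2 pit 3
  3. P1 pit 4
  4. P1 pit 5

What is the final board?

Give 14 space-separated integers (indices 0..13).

Answer: 5 3 2 4 0 0 2 5 2 5 1 6 4 1

Derivation:
Move 1: P2 pit1 -> P1=[4,3,2,4,5,5](0) P2=[3,0,3,4,4,3](0)
Move 2: P2 pit3 -> P1=[5,3,2,4,5,5](0) P2=[3,0,3,0,5,4](1)
Move 3: P1 pit4 -> P1=[5,3,2,4,0,6](1) P2=[4,1,4,0,5,4](1)
Move 4: P1 pit5 -> P1=[5,3,2,4,0,0](2) P2=[5,2,5,1,6,4](1)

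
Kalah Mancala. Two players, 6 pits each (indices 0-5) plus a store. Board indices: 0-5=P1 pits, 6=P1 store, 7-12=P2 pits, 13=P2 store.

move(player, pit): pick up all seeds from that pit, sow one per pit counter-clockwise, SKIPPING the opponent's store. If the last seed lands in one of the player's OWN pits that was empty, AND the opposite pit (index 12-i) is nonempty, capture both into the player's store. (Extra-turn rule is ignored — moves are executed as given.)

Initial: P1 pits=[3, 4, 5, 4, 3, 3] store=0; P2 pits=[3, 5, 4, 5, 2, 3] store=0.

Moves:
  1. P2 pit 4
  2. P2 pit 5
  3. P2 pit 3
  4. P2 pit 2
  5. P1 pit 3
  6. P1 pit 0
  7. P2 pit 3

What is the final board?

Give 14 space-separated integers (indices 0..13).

Move 1: P2 pit4 -> P1=[3,4,5,4,3,3](0) P2=[3,5,4,5,0,4](1)
Move 2: P2 pit5 -> P1=[4,5,6,4,3,3](0) P2=[3,5,4,5,0,0](2)
Move 3: P2 pit3 -> P1=[5,6,6,4,3,3](0) P2=[3,5,4,0,1,1](3)
Move 4: P2 pit2 -> P1=[5,6,6,4,3,3](0) P2=[3,5,0,1,2,2](4)
Move 5: P1 pit3 -> P1=[5,6,6,0,4,4](1) P2=[4,5,0,1,2,2](4)
Move 6: P1 pit0 -> P1=[0,7,7,1,5,5](1) P2=[4,5,0,1,2,2](4)
Move 7: P2 pit3 -> P1=[0,7,7,1,5,5](1) P2=[4,5,0,0,3,2](4)

Answer: 0 7 7 1 5 5 1 4 5 0 0 3 2 4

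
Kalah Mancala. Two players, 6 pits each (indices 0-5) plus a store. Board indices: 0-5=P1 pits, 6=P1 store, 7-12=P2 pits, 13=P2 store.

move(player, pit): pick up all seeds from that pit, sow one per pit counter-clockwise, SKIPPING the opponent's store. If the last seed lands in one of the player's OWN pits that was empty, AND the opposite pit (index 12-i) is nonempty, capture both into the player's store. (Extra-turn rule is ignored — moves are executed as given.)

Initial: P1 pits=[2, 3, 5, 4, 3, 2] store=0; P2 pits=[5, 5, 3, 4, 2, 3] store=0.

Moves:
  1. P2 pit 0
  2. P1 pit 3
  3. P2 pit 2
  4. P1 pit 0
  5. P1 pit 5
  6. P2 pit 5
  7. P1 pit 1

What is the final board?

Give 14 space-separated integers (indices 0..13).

Move 1: P2 pit0 -> P1=[2,3,5,4,3,2](0) P2=[0,6,4,5,3,4](0)
Move 2: P1 pit3 -> P1=[2,3,5,0,4,3](1) P2=[1,6,4,5,3,4](0)
Move 3: P2 pit2 -> P1=[2,3,5,0,4,3](1) P2=[1,6,0,6,4,5](1)
Move 4: P1 pit0 -> P1=[0,4,6,0,4,3](1) P2=[1,6,0,6,4,5](1)
Move 5: P1 pit5 -> P1=[0,4,6,0,4,0](2) P2=[2,7,0,6,4,5](1)
Move 6: P2 pit5 -> P1=[1,5,7,1,4,0](2) P2=[2,7,0,6,4,0](2)
Move 7: P1 pit1 -> P1=[1,0,8,2,5,1](3) P2=[2,7,0,6,4,0](2)

Answer: 1 0 8 2 5 1 3 2 7 0 6 4 0 2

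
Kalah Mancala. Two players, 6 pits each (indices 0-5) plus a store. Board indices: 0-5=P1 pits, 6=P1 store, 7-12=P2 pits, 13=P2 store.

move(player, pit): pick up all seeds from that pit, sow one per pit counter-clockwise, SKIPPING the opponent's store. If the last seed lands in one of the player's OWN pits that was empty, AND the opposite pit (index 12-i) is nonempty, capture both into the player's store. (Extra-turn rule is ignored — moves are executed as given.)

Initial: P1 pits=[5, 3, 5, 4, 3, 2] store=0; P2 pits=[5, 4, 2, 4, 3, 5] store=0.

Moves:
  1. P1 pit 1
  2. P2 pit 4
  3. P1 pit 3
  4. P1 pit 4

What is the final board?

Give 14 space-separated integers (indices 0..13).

Move 1: P1 pit1 -> P1=[5,0,6,5,4,2](0) P2=[5,4,2,4,3,5](0)
Move 2: P2 pit4 -> P1=[6,0,6,5,4,2](0) P2=[5,4,2,4,0,6](1)
Move 3: P1 pit3 -> P1=[6,0,6,0,5,3](1) P2=[6,5,2,4,0,6](1)
Move 4: P1 pit4 -> P1=[6,0,6,0,0,4](2) P2=[7,6,3,4,0,6](1)

Answer: 6 0 6 0 0 4 2 7 6 3 4 0 6 1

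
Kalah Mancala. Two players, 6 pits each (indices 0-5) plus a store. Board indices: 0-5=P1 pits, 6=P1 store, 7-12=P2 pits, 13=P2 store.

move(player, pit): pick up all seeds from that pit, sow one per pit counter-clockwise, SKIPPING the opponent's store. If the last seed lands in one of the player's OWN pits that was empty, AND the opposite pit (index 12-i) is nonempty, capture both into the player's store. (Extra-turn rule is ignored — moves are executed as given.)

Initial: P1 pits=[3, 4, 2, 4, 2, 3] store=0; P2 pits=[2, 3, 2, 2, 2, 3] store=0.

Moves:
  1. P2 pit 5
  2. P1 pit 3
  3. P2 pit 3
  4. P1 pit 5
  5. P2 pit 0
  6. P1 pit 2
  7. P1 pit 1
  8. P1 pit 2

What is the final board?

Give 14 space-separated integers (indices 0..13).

Move 1: P2 pit5 -> P1=[4,5,2,4,2,3](0) P2=[2,3,2,2,2,0](1)
Move 2: P1 pit3 -> P1=[4,5,2,0,3,4](1) P2=[3,3,2,2,2,0](1)
Move 3: P2 pit3 -> P1=[0,5,2,0,3,4](1) P2=[3,3,2,0,3,0](6)
Move 4: P1 pit5 -> P1=[0,5,2,0,3,0](2) P2=[4,4,3,0,3,0](6)
Move 5: P2 pit0 -> P1=[0,5,2,0,3,0](2) P2=[0,5,4,1,4,0](6)
Move 6: P1 pit2 -> P1=[0,5,0,1,4,0](2) P2=[0,5,4,1,4,0](6)
Move 7: P1 pit1 -> P1=[0,0,1,2,5,1](3) P2=[0,5,4,1,4,0](6)
Move 8: P1 pit2 -> P1=[0,0,0,3,5,1](3) P2=[0,5,4,1,4,0](6)

Answer: 0 0 0 3 5 1 3 0 5 4 1 4 0 6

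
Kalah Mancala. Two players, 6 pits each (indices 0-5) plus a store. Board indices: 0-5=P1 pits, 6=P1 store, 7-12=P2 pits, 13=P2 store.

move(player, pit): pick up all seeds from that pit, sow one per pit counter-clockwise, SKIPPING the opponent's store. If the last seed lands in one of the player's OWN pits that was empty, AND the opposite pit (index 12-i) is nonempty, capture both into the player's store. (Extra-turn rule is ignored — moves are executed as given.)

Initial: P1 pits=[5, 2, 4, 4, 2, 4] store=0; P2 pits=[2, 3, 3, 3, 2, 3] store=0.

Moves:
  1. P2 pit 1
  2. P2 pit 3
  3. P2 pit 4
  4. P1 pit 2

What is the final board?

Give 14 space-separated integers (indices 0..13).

Move 1: P2 pit1 -> P1=[5,2,4,4,2,4](0) P2=[2,0,4,4,3,3](0)
Move 2: P2 pit3 -> P1=[6,2,4,4,2,4](0) P2=[2,0,4,0,4,4](1)
Move 3: P2 pit4 -> P1=[7,3,4,4,2,4](0) P2=[2,0,4,0,0,5](2)
Move 4: P1 pit2 -> P1=[7,3,0,5,3,5](1) P2=[2,0,4,0,0,5](2)

Answer: 7 3 0 5 3 5 1 2 0 4 0 0 5 2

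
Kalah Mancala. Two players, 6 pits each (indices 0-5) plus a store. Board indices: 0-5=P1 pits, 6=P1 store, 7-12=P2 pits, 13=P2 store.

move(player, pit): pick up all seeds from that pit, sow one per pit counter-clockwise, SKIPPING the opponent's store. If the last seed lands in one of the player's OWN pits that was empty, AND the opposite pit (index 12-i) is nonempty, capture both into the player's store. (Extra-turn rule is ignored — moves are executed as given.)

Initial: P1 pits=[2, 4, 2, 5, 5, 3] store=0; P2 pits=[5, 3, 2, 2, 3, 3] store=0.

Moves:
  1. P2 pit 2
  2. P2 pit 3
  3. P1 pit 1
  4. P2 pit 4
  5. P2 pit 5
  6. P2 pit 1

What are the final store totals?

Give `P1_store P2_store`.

Move 1: P2 pit2 -> P1=[2,4,2,5,5,3](0) P2=[5,3,0,3,4,3](0)
Move 2: P2 pit3 -> P1=[2,4,2,5,5,3](0) P2=[5,3,0,0,5,4](1)
Move 3: P1 pit1 -> P1=[2,0,3,6,6,4](0) P2=[5,3,0,0,5,4](1)
Move 4: P2 pit4 -> P1=[3,1,4,6,6,4](0) P2=[5,3,0,0,0,5](2)
Move 5: P2 pit5 -> P1=[4,2,5,7,6,4](0) P2=[5,3,0,0,0,0](3)
Move 6: P2 pit1 -> P1=[4,0,5,7,6,4](0) P2=[5,0,1,1,0,0](6)

Answer: 0 6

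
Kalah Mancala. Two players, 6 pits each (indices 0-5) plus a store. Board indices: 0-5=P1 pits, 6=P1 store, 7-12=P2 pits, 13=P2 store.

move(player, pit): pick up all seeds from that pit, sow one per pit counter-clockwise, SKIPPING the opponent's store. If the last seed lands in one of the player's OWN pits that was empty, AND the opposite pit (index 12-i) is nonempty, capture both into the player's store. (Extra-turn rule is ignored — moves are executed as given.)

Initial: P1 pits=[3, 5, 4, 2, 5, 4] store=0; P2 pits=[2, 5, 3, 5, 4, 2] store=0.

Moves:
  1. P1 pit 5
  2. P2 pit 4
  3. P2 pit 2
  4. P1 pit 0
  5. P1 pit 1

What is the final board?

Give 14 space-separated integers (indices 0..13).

Move 1: P1 pit5 -> P1=[3,5,4,2,5,0](1) P2=[3,6,4,5,4,2](0)
Move 2: P2 pit4 -> P1=[4,6,4,2,5,0](1) P2=[3,6,4,5,0,3](1)
Move 3: P2 pit2 -> P1=[4,6,4,2,5,0](1) P2=[3,6,0,6,1,4](2)
Move 4: P1 pit0 -> P1=[0,7,5,3,6,0](1) P2=[3,6,0,6,1,4](2)
Move 5: P1 pit1 -> P1=[0,0,6,4,7,1](2) P2=[4,7,0,6,1,4](2)

Answer: 0 0 6 4 7 1 2 4 7 0 6 1 4 2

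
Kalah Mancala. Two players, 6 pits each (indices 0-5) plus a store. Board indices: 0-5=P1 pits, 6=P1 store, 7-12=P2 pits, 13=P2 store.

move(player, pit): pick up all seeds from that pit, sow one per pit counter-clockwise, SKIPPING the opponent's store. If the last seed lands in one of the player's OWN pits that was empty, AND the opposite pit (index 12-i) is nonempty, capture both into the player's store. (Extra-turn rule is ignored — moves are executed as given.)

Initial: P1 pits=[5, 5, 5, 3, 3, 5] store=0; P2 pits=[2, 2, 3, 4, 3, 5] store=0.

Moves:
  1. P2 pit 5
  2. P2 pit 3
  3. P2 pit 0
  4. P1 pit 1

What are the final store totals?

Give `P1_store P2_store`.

Answer: 1 2

Derivation:
Move 1: P2 pit5 -> P1=[6,6,6,4,3,5](0) P2=[2,2,3,4,3,0](1)
Move 2: P2 pit3 -> P1=[7,6,6,4,3,5](0) P2=[2,2,3,0,4,1](2)
Move 3: P2 pit0 -> P1=[7,6,6,4,3,5](0) P2=[0,3,4,0,4,1](2)
Move 4: P1 pit1 -> P1=[7,0,7,5,4,6](1) P2=[1,3,4,0,4,1](2)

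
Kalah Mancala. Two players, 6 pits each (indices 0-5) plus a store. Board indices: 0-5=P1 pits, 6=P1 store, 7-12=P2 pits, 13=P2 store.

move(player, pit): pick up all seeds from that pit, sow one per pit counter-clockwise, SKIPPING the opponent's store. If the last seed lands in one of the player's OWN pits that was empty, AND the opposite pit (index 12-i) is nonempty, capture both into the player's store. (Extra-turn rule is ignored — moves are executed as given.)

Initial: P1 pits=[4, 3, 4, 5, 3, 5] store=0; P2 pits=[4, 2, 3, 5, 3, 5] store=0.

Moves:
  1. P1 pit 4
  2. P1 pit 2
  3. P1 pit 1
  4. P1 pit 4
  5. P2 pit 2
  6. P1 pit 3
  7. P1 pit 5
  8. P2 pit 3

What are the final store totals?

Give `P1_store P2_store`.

Move 1: P1 pit4 -> P1=[4,3,4,5,0,6](1) P2=[5,2,3,5,3,5](0)
Move 2: P1 pit2 -> P1=[4,3,0,6,1,7](2) P2=[5,2,3,5,3,5](0)
Move 3: P1 pit1 -> P1=[4,0,1,7,2,7](2) P2=[5,2,3,5,3,5](0)
Move 4: P1 pit4 -> P1=[4,0,1,7,0,8](3) P2=[5,2,3,5,3,5](0)
Move 5: P2 pit2 -> P1=[4,0,1,7,0,8](3) P2=[5,2,0,6,4,6](0)
Move 6: P1 pit3 -> P1=[4,0,1,0,1,9](4) P2=[6,3,1,7,4,6](0)
Move 7: P1 pit5 -> P1=[5,0,1,0,1,0](11) P2=[7,4,2,8,0,7](0)
Move 8: P2 pit3 -> P1=[6,1,2,1,2,0](11) P2=[7,4,2,0,1,8](1)

Answer: 11 1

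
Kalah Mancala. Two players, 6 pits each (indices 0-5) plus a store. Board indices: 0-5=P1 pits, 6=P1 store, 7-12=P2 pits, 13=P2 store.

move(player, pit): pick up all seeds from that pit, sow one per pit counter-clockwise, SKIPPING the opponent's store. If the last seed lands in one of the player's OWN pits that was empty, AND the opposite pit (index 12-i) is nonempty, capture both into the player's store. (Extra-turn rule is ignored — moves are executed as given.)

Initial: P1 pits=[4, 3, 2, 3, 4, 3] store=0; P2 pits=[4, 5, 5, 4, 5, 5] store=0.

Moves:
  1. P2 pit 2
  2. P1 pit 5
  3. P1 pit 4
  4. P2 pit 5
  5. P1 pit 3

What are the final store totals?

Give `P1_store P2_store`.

Move 1: P2 pit2 -> P1=[5,3,2,3,4,3](0) P2=[4,5,0,5,6,6](1)
Move 2: P1 pit5 -> P1=[5,3,2,3,4,0](1) P2=[5,6,0,5,6,6](1)
Move 3: P1 pit4 -> P1=[5,3,2,3,0,1](2) P2=[6,7,0,5,6,6](1)
Move 4: P2 pit5 -> P1=[6,4,3,4,1,1](2) P2=[6,7,0,5,6,0](2)
Move 5: P1 pit3 -> P1=[6,4,3,0,2,2](3) P2=[7,7,0,5,6,0](2)

Answer: 3 2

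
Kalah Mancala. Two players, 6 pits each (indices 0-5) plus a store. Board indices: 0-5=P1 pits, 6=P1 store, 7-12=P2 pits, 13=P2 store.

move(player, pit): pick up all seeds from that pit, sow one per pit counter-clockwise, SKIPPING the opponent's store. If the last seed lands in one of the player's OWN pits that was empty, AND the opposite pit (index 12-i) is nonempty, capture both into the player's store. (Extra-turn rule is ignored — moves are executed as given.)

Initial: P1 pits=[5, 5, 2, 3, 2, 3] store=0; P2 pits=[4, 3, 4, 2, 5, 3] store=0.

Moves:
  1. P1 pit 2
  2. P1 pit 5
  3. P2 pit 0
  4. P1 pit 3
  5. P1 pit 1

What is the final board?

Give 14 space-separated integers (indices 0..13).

Answer: 5 0 1 1 5 2 3 1 5 5 3 6 4 0

Derivation:
Move 1: P1 pit2 -> P1=[5,5,0,4,3,3](0) P2=[4,3,4,2,5,3](0)
Move 2: P1 pit5 -> P1=[5,5,0,4,3,0](1) P2=[5,4,4,2,5,3](0)
Move 3: P2 pit0 -> P1=[5,5,0,4,3,0](1) P2=[0,5,5,3,6,4](0)
Move 4: P1 pit3 -> P1=[5,5,0,0,4,1](2) P2=[1,5,5,3,6,4](0)
Move 5: P1 pit1 -> P1=[5,0,1,1,5,2](3) P2=[1,5,5,3,6,4](0)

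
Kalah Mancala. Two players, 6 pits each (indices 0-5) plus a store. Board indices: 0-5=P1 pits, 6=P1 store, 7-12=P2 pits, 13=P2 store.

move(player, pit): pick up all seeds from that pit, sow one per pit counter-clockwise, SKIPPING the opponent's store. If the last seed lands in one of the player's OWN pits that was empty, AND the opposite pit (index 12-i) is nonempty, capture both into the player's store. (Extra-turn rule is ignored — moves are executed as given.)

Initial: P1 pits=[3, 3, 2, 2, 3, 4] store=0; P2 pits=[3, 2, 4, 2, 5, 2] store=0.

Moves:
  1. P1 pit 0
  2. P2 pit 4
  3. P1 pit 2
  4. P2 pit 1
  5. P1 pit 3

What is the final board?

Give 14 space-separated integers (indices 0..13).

Move 1: P1 pit0 -> P1=[0,4,3,3,3,4](0) P2=[3,2,4,2,5,2](0)
Move 2: P2 pit4 -> P1=[1,5,4,3,3,4](0) P2=[3,2,4,2,0,3](1)
Move 3: P1 pit2 -> P1=[1,5,0,4,4,5](1) P2=[3,2,4,2,0,3](1)
Move 4: P2 pit1 -> P1=[1,5,0,4,4,5](1) P2=[3,0,5,3,0,3](1)
Move 5: P1 pit3 -> P1=[1,5,0,0,5,6](2) P2=[4,0,5,3,0,3](1)

Answer: 1 5 0 0 5 6 2 4 0 5 3 0 3 1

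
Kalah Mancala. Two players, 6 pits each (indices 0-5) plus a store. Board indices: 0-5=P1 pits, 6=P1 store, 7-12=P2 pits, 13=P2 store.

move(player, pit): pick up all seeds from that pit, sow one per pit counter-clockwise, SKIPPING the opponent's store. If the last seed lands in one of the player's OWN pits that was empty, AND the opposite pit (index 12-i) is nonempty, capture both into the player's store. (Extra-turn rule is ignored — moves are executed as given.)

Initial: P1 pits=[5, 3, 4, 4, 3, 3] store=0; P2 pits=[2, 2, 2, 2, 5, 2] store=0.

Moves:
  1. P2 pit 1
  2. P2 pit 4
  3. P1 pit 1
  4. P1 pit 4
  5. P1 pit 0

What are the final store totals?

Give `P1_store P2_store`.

Move 1: P2 pit1 -> P1=[5,3,4,4,3,3](0) P2=[2,0,3,3,5,2](0)
Move 2: P2 pit4 -> P1=[6,4,5,4,3,3](0) P2=[2,0,3,3,0,3](1)
Move 3: P1 pit1 -> P1=[6,0,6,5,4,4](0) P2=[2,0,3,3,0,3](1)
Move 4: P1 pit4 -> P1=[6,0,6,5,0,5](1) P2=[3,1,3,3,0,3](1)
Move 5: P1 pit0 -> P1=[0,1,7,6,1,6](2) P2=[3,1,3,3,0,3](1)

Answer: 2 1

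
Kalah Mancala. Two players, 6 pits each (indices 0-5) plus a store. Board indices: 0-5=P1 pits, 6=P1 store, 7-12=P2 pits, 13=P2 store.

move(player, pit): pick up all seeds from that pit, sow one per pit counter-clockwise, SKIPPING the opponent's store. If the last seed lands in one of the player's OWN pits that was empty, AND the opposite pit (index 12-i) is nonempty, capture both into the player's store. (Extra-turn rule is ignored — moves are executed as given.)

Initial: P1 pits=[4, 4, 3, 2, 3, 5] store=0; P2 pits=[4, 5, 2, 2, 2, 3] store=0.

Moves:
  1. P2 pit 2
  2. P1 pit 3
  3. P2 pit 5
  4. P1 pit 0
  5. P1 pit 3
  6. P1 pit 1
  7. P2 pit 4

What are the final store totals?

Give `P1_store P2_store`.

Answer: 1 2

Derivation:
Move 1: P2 pit2 -> P1=[4,4,3,2,3,5](0) P2=[4,5,0,3,3,3](0)
Move 2: P1 pit3 -> P1=[4,4,3,0,4,6](0) P2=[4,5,0,3,3,3](0)
Move 3: P2 pit5 -> P1=[5,5,3,0,4,6](0) P2=[4,5,0,3,3,0](1)
Move 4: P1 pit0 -> P1=[0,6,4,1,5,7](0) P2=[4,5,0,3,3,0](1)
Move 5: P1 pit3 -> P1=[0,6,4,0,6,7](0) P2=[4,5,0,3,3,0](1)
Move 6: P1 pit1 -> P1=[0,0,5,1,7,8](1) P2=[5,5,0,3,3,0](1)
Move 7: P2 pit4 -> P1=[1,0,5,1,7,8](1) P2=[5,5,0,3,0,1](2)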